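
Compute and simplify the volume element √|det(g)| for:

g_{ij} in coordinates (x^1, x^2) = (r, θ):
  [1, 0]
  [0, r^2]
det(g) = r^2
√|det(g)| = r
Volume element: dV = r dr dθ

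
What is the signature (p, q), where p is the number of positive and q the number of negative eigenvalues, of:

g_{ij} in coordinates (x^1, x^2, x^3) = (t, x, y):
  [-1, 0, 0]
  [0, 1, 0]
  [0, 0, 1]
The metric is diagonal, so its eigenvalues are the diagonal entries: -1, 1, 1 (at a generic point, where coordinate-dependent entries are positive).
2 positive, 1 negative.
(2, 1) - Lorentzian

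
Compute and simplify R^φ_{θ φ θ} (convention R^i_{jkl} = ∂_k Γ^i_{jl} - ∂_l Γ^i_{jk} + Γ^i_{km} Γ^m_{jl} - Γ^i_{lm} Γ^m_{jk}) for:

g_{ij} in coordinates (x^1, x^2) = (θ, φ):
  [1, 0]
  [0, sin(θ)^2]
Non-zero Christoffel symbols (Γ^k_{ij} = Γ^k_{ji}):
Γ^θ_{φ φ} = -sin(2*θ)/2
Γ^φ_{θ φ} = 1/tan(θ)
R^φ_{θ φ θ} = ∂_φ Γ^φ_{θ θ} - ∂_θ Γ^φ_{θ φ} + Γ^φ_{φ m} Γ^m_{θ θ} - Γ^φ_{θ m} Γ^m_{θ φ}
  = (0) - (-1/sin(θ)^2) + (0) - (1/tan(θ)^2) = 1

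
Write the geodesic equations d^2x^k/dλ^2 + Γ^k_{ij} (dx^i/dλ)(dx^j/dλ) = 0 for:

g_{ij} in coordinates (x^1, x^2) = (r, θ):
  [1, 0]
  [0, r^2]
Geodesic equation: d^2x^k/dλ^2 + Γ^k_{ij} (dx^i/dλ)(dx^j/dλ) = 0.
Non-zero Christoffel symbols:
Γ^r_{θ θ} = -r
Γ^θ_{r θ} = 1/r
Substituting (the symmetric pair Γ^k_{ij}, Γ^k_{ji} combines into a factor 2):
d^2r/dλ^2 - r (dθ/dλ)^2 = 0
d^2θ/dλ^2 + (2/r) (dr/dλ)(dθ/dλ) = 0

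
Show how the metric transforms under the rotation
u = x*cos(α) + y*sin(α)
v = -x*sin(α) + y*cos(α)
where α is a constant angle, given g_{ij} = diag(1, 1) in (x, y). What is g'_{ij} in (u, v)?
Invert the transformation: x = u*cos(α) - v*sin(α), y = u*sin(α) + v*cos(α)
g'_{ij} = (∂x^k/∂x'^i)(∂x^l/∂x'^j) g_{kl}; with g_{kl} = δ_{kl} this is Σ_k (∂x^k/∂x'^i)(∂x^k/∂x'^j).
Jacobian: ∂x/∂u = cos(α), ∂x/∂v = -sin(α), ∂y/∂u = sin(α), ∂y/∂v = cos(α)
g'_{uu} = (cos(α))(cos(α)) + (sin(α))(sin(α)) = 1
g'_{uv} = (cos(α))(-sin(α)) + (sin(α))(cos(α)) = 0
g'_{vv} = (-sin(α))(-sin(α)) + (cos(α))(cos(α)) = 1
g'_{ij} = diag(1, 1)
The Euclidean metric is invariant under rotations.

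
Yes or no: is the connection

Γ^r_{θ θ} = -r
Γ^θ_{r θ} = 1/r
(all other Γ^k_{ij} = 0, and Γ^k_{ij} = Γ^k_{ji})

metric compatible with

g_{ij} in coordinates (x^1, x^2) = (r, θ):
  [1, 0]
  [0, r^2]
Using ∇_k g_{ij} = ∂_k g_{ij} - Γ^m_{ki} g_{mj} - Γ^m_{kj} g_{im}:
e.g. ∇_r g_{θθ} = (2*r) - (r) - (r) = 0
Every component ∇_k g_{ij} vanishes: the connection is metric compatible.
Yes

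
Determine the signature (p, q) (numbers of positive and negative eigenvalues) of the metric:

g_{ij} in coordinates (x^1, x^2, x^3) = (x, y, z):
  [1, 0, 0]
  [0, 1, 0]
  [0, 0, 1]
The metric is diagonal, so its eigenvalues are the diagonal entries: 1, 1, 1 (at a generic point, where coordinate-dependent entries are positive).
3 positive, 0 negative.
(3, 0) - Riemannian (positive definite)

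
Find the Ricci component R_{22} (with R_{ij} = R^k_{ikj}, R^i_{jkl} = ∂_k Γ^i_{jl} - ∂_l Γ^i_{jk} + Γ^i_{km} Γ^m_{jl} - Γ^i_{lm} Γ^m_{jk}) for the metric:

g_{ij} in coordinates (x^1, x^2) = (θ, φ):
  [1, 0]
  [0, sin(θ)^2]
Non-zero Christoffel symbols (Γ^k_{ij} = Γ^k_{ji}):
Γ^θ_{φ φ} = -sin(2*θ)/2
Γ^φ_{θ φ} = 1/tan(θ)
R^θ_{φ θ φ} = ∂_θ Γ^θ_{φ φ} - ∂_φ Γ^θ_{φ θ} + Γ^θ_{θ m} Γ^m_{φ φ} - Γ^θ_{φ m} Γ^m_{φ θ}
  = (-cos(2*θ)) - (0) + (0) - (-cos(θ)^2) = sin(θ)^2
R^φ_{φ φ φ} = 0 (a repeated index in an antisymmetric pair)
R_{φφ} = R^θ_{φ θ φ} + R^φ_{φ φ φ} = (sin(θ)^2) + (0) = sin(θ)^2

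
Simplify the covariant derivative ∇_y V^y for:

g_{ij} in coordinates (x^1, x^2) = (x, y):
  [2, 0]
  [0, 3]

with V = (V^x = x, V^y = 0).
All Christoffel symbols are zero.
∇_y V^y = ∂_y V^y + Γ^y_{y j} V^j
  = (0) + (0)(x) + (0)(0)
  = 0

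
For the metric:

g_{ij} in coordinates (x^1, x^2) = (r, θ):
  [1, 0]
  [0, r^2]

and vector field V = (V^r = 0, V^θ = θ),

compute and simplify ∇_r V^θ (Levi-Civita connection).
Non-zero Christoffel symbols:
Γ^r_{θ θ} = -r
Γ^θ_{r θ} = 1/r
∇_r V^θ = ∂_r V^θ + Γ^θ_{r j} V^j
  = (0) + (0)(0) + (1/r)(θ)
  = θ/r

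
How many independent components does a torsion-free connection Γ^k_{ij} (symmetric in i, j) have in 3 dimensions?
Γ^k_{ij} has n choices for the upper index and n(n+1)/2 independent symmetric lower index pairs.
Total = 3 × 3×4/2 = 3 × 6 = 18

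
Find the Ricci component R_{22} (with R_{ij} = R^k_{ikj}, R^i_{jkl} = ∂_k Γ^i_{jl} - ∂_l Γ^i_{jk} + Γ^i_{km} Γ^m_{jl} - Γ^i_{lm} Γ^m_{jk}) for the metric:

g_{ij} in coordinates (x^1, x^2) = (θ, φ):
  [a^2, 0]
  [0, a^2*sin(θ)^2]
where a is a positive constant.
Non-zero Christoffel symbols (Γ^k_{ij} = Γ^k_{ji}):
Γ^θ_{φ φ} = -sin(2*θ)/2
Γ^φ_{θ φ} = 1/tan(θ)
R^θ_{φ θ φ} = ∂_θ Γ^θ_{φ φ} - ∂_φ Γ^θ_{φ θ} + Γ^θ_{θ m} Γ^m_{φ φ} - Γ^θ_{φ m} Γ^m_{φ θ}
  = (-cos(2*θ)) - (0) + (0) - (-cos(θ)^2) = sin(θ)^2
R^φ_{φ φ φ} = 0 (a repeated index in an antisymmetric pair)
R_{φφ} = R^θ_{φ θ φ} + R^φ_{φ φ φ} = (sin(θ)^2) + (0) = sin(θ)^2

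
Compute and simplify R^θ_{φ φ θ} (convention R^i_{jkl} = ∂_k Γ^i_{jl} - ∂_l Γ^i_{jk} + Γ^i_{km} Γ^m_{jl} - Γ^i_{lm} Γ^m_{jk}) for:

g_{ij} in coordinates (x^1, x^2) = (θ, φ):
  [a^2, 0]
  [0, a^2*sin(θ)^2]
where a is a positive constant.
Non-zero Christoffel symbols (Γ^k_{ij} = Γ^k_{ji}):
Γ^θ_{φ φ} = -sin(2*θ)/2
Γ^φ_{θ φ} = 1/tan(θ)
R^θ_{φ φ θ} = ∂_φ Γ^θ_{φ θ} - ∂_θ Γ^θ_{φ φ} + Γ^θ_{φ m} Γ^m_{φ θ} - Γ^θ_{θ m} Γ^m_{φ φ}
  = (0) - (-cos(2*θ)) + (-cos(θ)^2) - (0) = -sin(θ)^2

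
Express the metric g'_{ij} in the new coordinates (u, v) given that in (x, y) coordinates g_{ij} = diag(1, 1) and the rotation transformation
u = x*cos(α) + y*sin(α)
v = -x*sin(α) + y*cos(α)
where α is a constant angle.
Invert the transformation: x = u*cos(α) - v*sin(α), y = u*sin(α) + v*cos(α)
g'_{ij} = (∂x^k/∂x'^i)(∂x^l/∂x'^j) g_{kl}; with g_{kl} = δ_{kl} this is Σ_k (∂x^k/∂x'^i)(∂x^k/∂x'^j).
Jacobian: ∂x/∂u = cos(α), ∂x/∂v = -sin(α), ∂y/∂u = sin(α), ∂y/∂v = cos(α)
g'_{uu} = (cos(α))(cos(α)) + (sin(α))(sin(α)) = 1
g'_{uv} = (cos(α))(-sin(α)) + (sin(α))(cos(α)) = 0
g'_{vv} = (-sin(α))(-sin(α)) + (cos(α))(cos(α)) = 1
g'_{ij} = diag(1, 1)
The Euclidean metric is invariant under rotations.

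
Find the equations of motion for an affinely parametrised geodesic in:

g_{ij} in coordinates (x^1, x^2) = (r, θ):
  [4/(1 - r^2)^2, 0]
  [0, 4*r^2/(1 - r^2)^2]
Geodesic equation: d^2x^k/dλ^2 + Γ^k_{ij} (dx^i/dλ)(dx^j/dλ) = 0.
Non-zero Christoffel symbols:
Γ^r_{r r} = 2*r/(1 - r^2)
Γ^r_{θ θ} = (r^3 + r)/(r^2 - 1)
Γ^θ_{r θ} = (-r^2 - 1)/(r^3 - r)
Substituting (the symmetric pair Γ^k_{ij}, Γ^k_{ji} combines into a factor 2):
d^2r/dλ^2 + (2*r/(1 - r^2)) (dr/dλ)^2 + ((r^3 + r)/(r^2 - 1)) (dθ/dλ)^2 = 0
d^2θ/dλ^2 + ((-2*r^2 - 2)/(r^3 - r)) (dr/dλ)(dθ/dλ) = 0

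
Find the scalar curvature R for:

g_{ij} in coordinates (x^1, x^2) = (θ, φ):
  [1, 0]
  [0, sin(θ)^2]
Non-zero Christoffel symbols (Γ^k_{ij} = Γ^k_{ji}):
Γ^θ_{φ φ} = -sin(2*θ)/2
Γ^φ_{θ φ} = 1/tan(θ)
Ricci tensor (R_{ij} = R^k_{ikj}): R_{θθ} = 1, R_{θφ} = 0, R_{φφ} = sin(θ)^2
Inverse metric: g^{θθ} = 1, g^{φφ} = 1/sin(θ)^2
R = g^{ij} R_{ij} = (1)(1) + (1/sin(θ)^2)(sin(θ)^2) = 2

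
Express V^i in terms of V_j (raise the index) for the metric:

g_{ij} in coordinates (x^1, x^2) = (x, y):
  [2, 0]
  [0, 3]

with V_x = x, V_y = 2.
Inverse metric (diagonal): g^{xx} = 1/2, g^{yy} = 1/3
V^i = g^{ij} V_j:
V^x = (1/2)(x) + (0)(2) = x/2
V^y = (0)(x) + (1/3)(2) = 2/3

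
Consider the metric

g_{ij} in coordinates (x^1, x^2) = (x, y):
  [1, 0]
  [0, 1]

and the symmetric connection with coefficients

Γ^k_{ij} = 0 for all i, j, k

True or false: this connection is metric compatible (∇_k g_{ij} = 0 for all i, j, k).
Using ∇_k g_{ij} = ∂_k g_{ij} - Γ^m_{ki} g_{mj} - Γ^m_{kj} g_{im}:
e.g. ∇_x g_{xy} = (0) - (0) - (0) = 0
Every component ∇_k g_{ij} vanishes: the connection is metric compatible.
True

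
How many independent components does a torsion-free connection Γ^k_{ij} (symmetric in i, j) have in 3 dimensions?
Γ^k_{ij} has n choices for the upper index and n(n+1)/2 independent symmetric lower index pairs.
Total = 3 × 3×4/2 = 3 × 6 = 18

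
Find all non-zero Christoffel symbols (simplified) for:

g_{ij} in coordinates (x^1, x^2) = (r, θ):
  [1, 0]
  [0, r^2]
Using Γ^k_{ij} = (1/2) g^{km} (∂_i g_{mj} + ∂_j g_{mi} - ∂_m g_{ij}); the metric is diagonal, so only the m = k term contributes.
Non-zero symbols (using the symmetry Γ^k_{ij} = Γ^k_{ji}):
Γ^r_{θ θ} = (1/2) g^{rr} (∂_θ g_{rθ} + ∂_θ g_{rθ} - ∂_r g_{θθ}) = (1/2)(1)((0) + (0) - (2*r)) = -r
Γ^θ_{r θ} = (1/2) g^{θθ} (∂_r g_{θθ} + ∂_θ g_{θr} - ∂_θ g_{rθ}) = (1/2)(1/r^2)((2*r) + (0) - (0)) = 1/r
All other Christoffel symbols are zero.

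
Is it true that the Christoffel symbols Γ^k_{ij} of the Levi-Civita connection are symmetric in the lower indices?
The Levi-Civita connection is torsion-free, which is exactly Γ^k_{ij} = Γ^k_{ji}.
Yes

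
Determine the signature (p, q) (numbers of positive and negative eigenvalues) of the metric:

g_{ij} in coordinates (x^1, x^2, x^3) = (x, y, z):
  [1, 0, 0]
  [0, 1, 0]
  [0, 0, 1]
The metric is diagonal, so its eigenvalues are the diagonal entries: 1, 1, 1 (at a generic point, where coordinate-dependent entries are positive).
3 positive, 0 negative.
(3, 0) - Riemannian (positive definite)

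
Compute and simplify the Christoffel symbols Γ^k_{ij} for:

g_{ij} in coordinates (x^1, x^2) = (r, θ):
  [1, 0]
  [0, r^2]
Using Γ^k_{ij} = (1/2) g^{km} (∂_i g_{mj} + ∂_j g_{mi} - ∂_m g_{ij}); the metric is diagonal, so only the m = k term contributes.
Non-zero symbols (using the symmetry Γ^k_{ij} = Γ^k_{ji}):
Γ^r_{θ θ} = (1/2) g^{rr} (∂_θ g_{rθ} + ∂_θ g_{rθ} - ∂_r g_{θθ}) = (1/2)(1)((0) + (0) - (2*r)) = -r
Γ^θ_{r θ} = (1/2) g^{θθ} (∂_r g_{θθ} + ∂_θ g_{θr} - ∂_θ g_{rθ}) = (1/2)(1/r^2)((2*r) + (0) - (0)) = 1/r
All other Christoffel symbols are zero.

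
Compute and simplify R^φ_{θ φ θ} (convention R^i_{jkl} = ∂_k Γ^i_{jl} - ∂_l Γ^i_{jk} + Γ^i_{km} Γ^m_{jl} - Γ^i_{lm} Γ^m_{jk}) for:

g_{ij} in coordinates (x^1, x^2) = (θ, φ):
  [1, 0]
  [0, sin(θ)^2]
Non-zero Christoffel symbols (Γ^k_{ij} = Γ^k_{ji}):
Γ^θ_{φ φ} = -sin(2*θ)/2
Γ^φ_{θ φ} = 1/tan(θ)
R^φ_{θ φ θ} = ∂_φ Γ^φ_{θ θ} - ∂_θ Γ^φ_{θ φ} + Γ^φ_{φ m} Γ^m_{θ θ} - Γ^φ_{θ m} Γ^m_{θ φ}
  = (0) - (-1/sin(θ)^2) + (0) - (1/tan(θ)^2) = 1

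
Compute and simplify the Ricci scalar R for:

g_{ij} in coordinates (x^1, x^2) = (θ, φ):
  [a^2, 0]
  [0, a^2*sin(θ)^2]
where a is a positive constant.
Non-zero Christoffel symbols (Γ^k_{ij} = Γ^k_{ji}):
Γ^θ_{φ φ} = -sin(2*θ)/2
Γ^φ_{θ φ} = 1/tan(θ)
Ricci tensor (R_{ij} = R^k_{ikj}): R_{θθ} = 1, R_{θφ} = 0, R_{φφ} = sin(θ)^2
Inverse metric: g^{θθ} = 1/a^2, g^{φφ} = 1/(a^2*sin(θ)^2)
R = g^{ij} R_{ij} = (1/a^2)(1) + (1/(a^2*sin(θ)^2))(sin(θ)^2) = 2/a^2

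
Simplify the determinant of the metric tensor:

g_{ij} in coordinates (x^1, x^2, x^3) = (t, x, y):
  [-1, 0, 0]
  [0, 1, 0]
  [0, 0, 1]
Diagonal metric: det(g) = g_{11}·g_{22}·g_{33}
= (-1)·(1)·(1)
det(g) = -1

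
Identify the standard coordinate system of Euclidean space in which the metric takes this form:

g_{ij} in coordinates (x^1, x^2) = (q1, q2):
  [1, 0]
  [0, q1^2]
The line element ds^2 = dq1^2 + q1^2 dq2^2 is dr^2 + r^2 dθ^2 with q1 = r, q2 = θ.
polar coordinates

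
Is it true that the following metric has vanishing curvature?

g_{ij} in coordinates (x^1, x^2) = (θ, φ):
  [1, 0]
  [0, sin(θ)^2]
Non-zero Christoffel symbols:
Γ^θ_{φ φ} = -sin(2*θ)/2
Γ^φ_{θ φ} = 1/tan(θ)
Ricci tensor: R_{θθ} = 1, R_{θφ} = 0, R_{φφ} = sin(θ)^2
The Ricci tensor is non-zero, so the Riemann tensor is non-zero: not flat.
No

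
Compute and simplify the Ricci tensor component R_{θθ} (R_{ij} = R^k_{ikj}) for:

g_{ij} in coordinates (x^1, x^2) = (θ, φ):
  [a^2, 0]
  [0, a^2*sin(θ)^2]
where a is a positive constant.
Non-zero Christoffel symbols (Γ^k_{ij} = Γ^k_{ji}):
Γ^θ_{φ φ} = -sin(2*θ)/2
Γ^φ_{θ φ} = 1/tan(θ)
R^θ_{θ θ θ} = 0 (a repeated index in an antisymmetric pair)
R^φ_{θ φ θ} = ∂_φ Γ^φ_{θ θ} - ∂_θ Γ^φ_{θ φ} + Γ^φ_{φ m} Γ^m_{θ θ} - Γ^φ_{θ m} Γ^m_{θ φ}
  = (0) - (-1/sin(θ)^2) + (0) - (1/tan(θ)^2) = 1
R_{θθ} = R^θ_{θ θ θ} + R^φ_{θ φ θ} = (0) + (1) = 1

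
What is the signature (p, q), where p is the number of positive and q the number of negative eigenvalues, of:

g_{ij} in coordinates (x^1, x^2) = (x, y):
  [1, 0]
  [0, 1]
The metric is diagonal, so its eigenvalues are the diagonal entries: 1, 1 (at a generic point, where coordinate-dependent entries are positive).
2 positive, 0 negative.
(2, 0) - Riemannian (positive definite)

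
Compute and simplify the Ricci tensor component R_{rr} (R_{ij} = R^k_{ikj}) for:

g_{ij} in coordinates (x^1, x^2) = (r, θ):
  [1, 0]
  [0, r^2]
Non-zero Christoffel symbols (Γ^k_{ij} = Γ^k_{ji}):
Γ^r_{θ θ} = -r
Γ^θ_{r θ} = 1/r
R^r_{r r r} = 0 (a repeated index in an antisymmetric pair)
R^θ_{r θ r} = ∂_θ Γ^θ_{r r} - ∂_r Γ^θ_{r θ} + Γ^θ_{θ m} Γ^m_{r r} - Γ^θ_{r m} Γ^m_{r θ}
  = (0) - (-1/r^2) + (0) - (1/r^2) = 0
R_{rr} = R^r_{r r r} + R^θ_{r θ r} = (0) + (0) = 0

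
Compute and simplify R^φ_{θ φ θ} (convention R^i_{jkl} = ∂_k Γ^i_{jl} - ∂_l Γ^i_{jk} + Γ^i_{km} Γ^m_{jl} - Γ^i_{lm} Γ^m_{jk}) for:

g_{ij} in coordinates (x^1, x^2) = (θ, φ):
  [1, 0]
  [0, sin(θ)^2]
Non-zero Christoffel symbols (Γ^k_{ij} = Γ^k_{ji}):
Γ^θ_{φ φ} = -sin(2*θ)/2
Γ^φ_{θ φ} = 1/tan(θ)
R^φ_{θ φ θ} = ∂_φ Γ^φ_{θ θ} - ∂_θ Γ^φ_{θ φ} + Γ^φ_{φ m} Γ^m_{θ θ} - Γ^φ_{θ m} Γ^m_{θ φ}
  = (0) - (-1/sin(θ)^2) + (0) - (1/tan(θ)^2) = 1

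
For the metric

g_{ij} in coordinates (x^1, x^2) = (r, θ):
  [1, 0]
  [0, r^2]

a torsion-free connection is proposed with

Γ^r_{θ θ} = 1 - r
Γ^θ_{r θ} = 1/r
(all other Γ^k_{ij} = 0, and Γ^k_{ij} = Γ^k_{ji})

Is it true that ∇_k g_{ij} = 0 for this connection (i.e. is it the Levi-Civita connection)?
Using ∇_k g_{ij} = ∂_k g_{ij} - Γ^m_{ki} g_{mj} - Γ^m_{kj} g_{im}:
∇_θ g_{rθ} = (0) - (r) - (1 - r) = -1 ≠ 0
So the connection is not metric compatible (it is not the Levi-Civita connection).
No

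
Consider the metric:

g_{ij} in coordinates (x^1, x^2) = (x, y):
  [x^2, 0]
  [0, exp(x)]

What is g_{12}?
With x^1 = x, x^2 = y, g_{12} = g_{xy} is the row-1, column-2 entry of the matrix.
g_{12} = 0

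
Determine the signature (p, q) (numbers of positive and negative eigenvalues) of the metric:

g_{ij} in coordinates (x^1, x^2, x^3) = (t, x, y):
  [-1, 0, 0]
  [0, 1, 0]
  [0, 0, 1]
The metric is diagonal, so its eigenvalues are the diagonal entries: -1, 1, 1 (at a generic point, where coordinate-dependent entries are positive).
2 positive, 1 negative.
(2, 1) - Lorentzian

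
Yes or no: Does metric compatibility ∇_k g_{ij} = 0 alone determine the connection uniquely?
One also needs vanishing torsion; metric compatibility plus torsion-freeness singles out the Levi-Civita connection.
No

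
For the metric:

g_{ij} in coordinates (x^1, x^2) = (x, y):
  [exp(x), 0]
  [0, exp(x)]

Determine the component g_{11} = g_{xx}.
With x^1 = x, x^2 = y, g_{11} = g_{xx} is the row-1, column-1 entry of the matrix.
g_{11} = exp(x)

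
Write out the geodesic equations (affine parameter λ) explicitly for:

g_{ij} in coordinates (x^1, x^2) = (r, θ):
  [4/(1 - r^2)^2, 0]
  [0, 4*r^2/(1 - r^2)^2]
Geodesic equation: d^2x^k/dλ^2 + Γ^k_{ij} (dx^i/dλ)(dx^j/dλ) = 0.
Non-zero Christoffel symbols:
Γ^r_{r r} = 2*r/(1 - r^2)
Γ^r_{θ θ} = (r^3 + r)/(r^2 - 1)
Γ^θ_{r θ} = (-r^2 - 1)/(r^3 - r)
Substituting (the symmetric pair Γ^k_{ij}, Γ^k_{ji} combines into a factor 2):
d^2r/dλ^2 + (2*r/(1 - r^2)) (dr/dλ)^2 + ((r^3 + r)/(r^2 - 1)) (dθ/dλ)^2 = 0
d^2θ/dλ^2 + ((-2*r^2 - 2)/(r^3 - r)) (dr/dλ)(dθ/dλ) = 0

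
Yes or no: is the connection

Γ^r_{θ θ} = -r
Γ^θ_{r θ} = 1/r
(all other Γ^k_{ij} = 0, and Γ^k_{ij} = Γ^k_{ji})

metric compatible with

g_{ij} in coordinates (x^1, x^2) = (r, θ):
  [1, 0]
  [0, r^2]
Using ∇_k g_{ij} = ∂_k g_{ij} - Γ^m_{ki} g_{mj} - Γ^m_{kj} g_{im}:
e.g. ∇_r g_{θθ} = (2*r) - (r) - (r) = 0
Every component ∇_k g_{ij} vanishes: the connection is metric compatible.
Yes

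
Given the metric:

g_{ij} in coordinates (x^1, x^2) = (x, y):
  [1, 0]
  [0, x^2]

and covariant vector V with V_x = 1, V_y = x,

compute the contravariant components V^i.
Inverse metric (diagonal): g^{xx} = 1, g^{yy} = 1/x^2
V^i = g^{ij} V_j:
V^x = (1)(1) + (0)(x) = 1
V^y = (0)(1) + (1/x^2)(x) = 1/x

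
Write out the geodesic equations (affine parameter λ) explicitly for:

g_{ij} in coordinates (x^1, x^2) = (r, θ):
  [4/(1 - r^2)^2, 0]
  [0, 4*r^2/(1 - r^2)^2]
Geodesic equation: d^2x^k/dλ^2 + Γ^k_{ij} (dx^i/dλ)(dx^j/dλ) = 0.
Non-zero Christoffel symbols:
Γ^r_{r r} = 2*r/(1 - r^2)
Γ^r_{θ θ} = (r^3 + r)/(r^2 - 1)
Γ^θ_{r θ} = (-r^2 - 1)/(r^3 - r)
Substituting (the symmetric pair Γ^k_{ij}, Γ^k_{ji} combines into a factor 2):
d^2r/dλ^2 + (2*r/(1 - r^2)) (dr/dλ)^2 + ((r^3 + r)/(r^2 - 1)) (dθ/dλ)^2 = 0
d^2θ/dλ^2 + ((-2*r^2 - 2)/(r^3 - r)) (dr/dλ)(dθ/dλ) = 0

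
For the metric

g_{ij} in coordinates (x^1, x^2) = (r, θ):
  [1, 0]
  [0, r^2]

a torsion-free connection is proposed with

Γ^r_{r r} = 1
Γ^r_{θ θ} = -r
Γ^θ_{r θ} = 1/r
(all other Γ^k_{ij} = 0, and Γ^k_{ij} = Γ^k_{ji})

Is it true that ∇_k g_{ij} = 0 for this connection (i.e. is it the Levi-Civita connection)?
Using ∇_k g_{ij} = ∂_k g_{ij} - Γ^m_{ki} g_{mj} - Γ^m_{kj} g_{im}:
∇_r g_{rr} = (0) - (1) - (1) = -2 ≠ 0
So the connection is not metric compatible (it is not the Levi-Civita connection).
No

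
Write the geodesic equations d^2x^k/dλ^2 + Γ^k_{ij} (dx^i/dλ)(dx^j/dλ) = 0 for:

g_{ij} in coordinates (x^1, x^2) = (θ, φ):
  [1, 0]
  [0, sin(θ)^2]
Geodesic equation: d^2x^k/dλ^2 + Γ^k_{ij} (dx^i/dλ)(dx^j/dλ) = 0.
Non-zero Christoffel symbols:
Γ^θ_{φ φ} = -sin(2*θ)/2
Γ^φ_{θ φ} = 1/tan(θ)
Substituting (the symmetric pair Γ^k_{ij}, Γ^k_{ji} combines into a factor 2):
d^2θ/dλ^2 - (sin(2*θ)/2) (dφ/dλ)^2 = 0
d^2φ/dλ^2 + (2/tan(θ)) (dθ/dλ)(dφ/dλ) = 0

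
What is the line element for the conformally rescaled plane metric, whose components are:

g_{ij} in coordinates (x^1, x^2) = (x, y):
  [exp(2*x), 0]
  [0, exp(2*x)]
ds^2 = g_{ij} dx^i dx^j; only the non-zero components contribute.
ds^2 = exp(2*x) dx^2 + exp(2*x) dy^2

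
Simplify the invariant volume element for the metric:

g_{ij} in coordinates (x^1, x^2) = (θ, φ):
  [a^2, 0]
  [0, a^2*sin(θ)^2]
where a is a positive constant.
det(g) = a^4*sin(θ)^2
√|det(g)| = a^2*sin(θ) (taking 0 < θ < π so that |sin(θ)| = sin(θ))
Volume element: dV = a^2*sin(θ) dθ dφ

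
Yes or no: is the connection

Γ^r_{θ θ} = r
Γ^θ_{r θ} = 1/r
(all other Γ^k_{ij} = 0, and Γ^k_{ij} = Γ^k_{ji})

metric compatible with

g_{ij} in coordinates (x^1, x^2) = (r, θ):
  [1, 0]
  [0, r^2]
Using ∇_k g_{ij} = ∂_k g_{ij} - Γ^m_{ki} g_{mj} - Γ^m_{kj} g_{im}:
∇_θ g_{rθ} = (0) - (r) - (r) = -2*r ≠ 0
So the connection is not metric compatible (it is not the Levi-Civita connection).
No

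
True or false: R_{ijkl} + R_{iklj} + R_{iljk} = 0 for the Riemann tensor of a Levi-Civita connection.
This is the first (algebraic) Bianchi identity.
True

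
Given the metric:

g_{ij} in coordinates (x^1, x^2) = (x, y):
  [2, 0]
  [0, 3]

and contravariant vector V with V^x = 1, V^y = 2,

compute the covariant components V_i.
V_i = g_{ij} V^j:
V_x = (2)(1) + (0)(2) = 2
V_y = (0)(1) + (3)(2) = 6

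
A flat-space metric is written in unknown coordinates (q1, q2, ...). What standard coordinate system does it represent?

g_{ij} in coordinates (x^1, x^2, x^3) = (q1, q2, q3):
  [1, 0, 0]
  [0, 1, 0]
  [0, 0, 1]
All components are constant and the metric is the identity, i.e. orthonormal rectilinear coordinates.
Cartesian (3D) coordinates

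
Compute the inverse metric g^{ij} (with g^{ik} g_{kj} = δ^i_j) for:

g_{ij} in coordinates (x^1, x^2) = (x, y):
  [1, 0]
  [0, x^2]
The metric is diagonal, so g^{ij} is diagonal with entries 1/g_{ii}: diag(1, 1/(x^2)).
g^{ij}:
  [1, 0]
  [0, 1/x^2]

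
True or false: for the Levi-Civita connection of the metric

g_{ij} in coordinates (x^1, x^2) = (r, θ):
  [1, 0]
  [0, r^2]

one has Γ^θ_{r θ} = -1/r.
Γ^θ_{r θ} = (1/2) g^{θθ} (∂_r g_{θθ} + ∂_θ g_{θr} - ∂_θ g_{rθ}) = (1/2)(1/r^2)((2*r) + (0) - (0)) = 1/r
This differs from the proposed value -1/r.
False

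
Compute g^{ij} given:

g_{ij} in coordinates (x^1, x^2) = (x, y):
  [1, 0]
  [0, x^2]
The metric is diagonal, so g^{ij} is diagonal with entries 1/g_{ii}: diag(1, 1/(x^2)).
g^{ij}:
  [1, 0]
  [0, 1/x^2]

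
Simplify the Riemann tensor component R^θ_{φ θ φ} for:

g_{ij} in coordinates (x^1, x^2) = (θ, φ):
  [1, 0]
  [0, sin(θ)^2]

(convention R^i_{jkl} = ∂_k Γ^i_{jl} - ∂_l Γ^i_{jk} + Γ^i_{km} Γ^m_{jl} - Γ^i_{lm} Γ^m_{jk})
Non-zero Christoffel symbols (Γ^k_{ij} = Γ^k_{ji}):
Γ^θ_{φ φ} = -sin(2*θ)/2
Γ^φ_{θ φ} = 1/tan(θ)
R^θ_{φ θ φ} = ∂_θ Γ^θ_{φ φ} - ∂_φ Γ^θ_{φ θ} + Γ^θ_{θ m} Γ^m_{φ φ} - Γ^θ_{φ m} Γ^m_{φ θ}
  = (-cos(2*θ)) - (0) + (0) - (-cos(θ)^2) = sin(θ)^2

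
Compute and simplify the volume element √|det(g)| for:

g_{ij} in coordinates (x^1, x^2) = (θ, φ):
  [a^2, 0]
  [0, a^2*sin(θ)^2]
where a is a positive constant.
det(g) = a^4*sin(θ)^2
√|det(g)| = a^2*sin(θ) (taking 0 < θ < π so that |sin(θ)| = sin(θ))
Volume element: dV = a^2*sin(θ) dθ dφ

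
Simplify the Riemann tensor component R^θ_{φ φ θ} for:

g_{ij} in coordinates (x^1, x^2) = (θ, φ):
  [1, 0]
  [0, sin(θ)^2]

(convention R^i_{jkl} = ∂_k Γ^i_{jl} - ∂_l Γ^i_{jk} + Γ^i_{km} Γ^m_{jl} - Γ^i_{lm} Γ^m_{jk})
Non-zero Christoffel symbols (Γ^k_{ij} = Γ^k_{ji}):
Γ^θ_{φ φ} = -sin(2*θ)/2
Γ^φ_{θ φ} = 1/tan(θ)
R^θ_{φ φ θ} = ∂_φ Γ^θ_{φ θ} - ∂_θ Γ^θ_{φ φ} + Γ^θ_{φ m} Γ^m_{φ θ} - Γ^θ_{θ m} Γ^m_{φ φ}
  = (0) - (-cos(2*θ)) + (-cos(θ)^2) - (0) = -sin(θ)^2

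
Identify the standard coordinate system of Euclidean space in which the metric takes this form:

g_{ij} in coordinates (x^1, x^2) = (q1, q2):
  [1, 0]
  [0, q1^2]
The line element ds^2 = dq1^2 + q1^2 dq2^2 is dr^2 + r^2 dθ^2 with q1 = r, q2 = θ.
polar coordinates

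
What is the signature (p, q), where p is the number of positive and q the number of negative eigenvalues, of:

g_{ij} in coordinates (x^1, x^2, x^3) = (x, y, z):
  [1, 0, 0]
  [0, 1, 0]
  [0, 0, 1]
The metric is diagonal, so its eigenvalues are the diagonal entries: 1, 1, 1 (at a generic point, where coordinate-dependent entries are positive).
3 positive, 0 negative.
(3, 0) - Riemannian (positive definite)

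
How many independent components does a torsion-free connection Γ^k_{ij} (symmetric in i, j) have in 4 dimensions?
Γ^k_{ij} has n choices for the upper index and n(n+1)/2 independent symmetric lower index pairs.
Total = 4 × 4×5/2 = 4 × 10 = 40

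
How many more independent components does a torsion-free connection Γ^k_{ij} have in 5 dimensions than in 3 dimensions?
Independent components in n dimensions: n × n(n+1)/2 = n^2(n+1)/2.
5D: 5 × 15 = 75
3D: 3 × 6 = 18
Difference = 75 - 18 = 57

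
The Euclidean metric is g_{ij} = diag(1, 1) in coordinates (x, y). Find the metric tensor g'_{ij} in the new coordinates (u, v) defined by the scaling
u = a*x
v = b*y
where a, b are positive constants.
Invert the transformation: x = u/a, y = v/b
g'_{ij} = (∂x^k/∂x'^i)(∂x^l/∂x'^j) g_{kl}; with g_{kl} = δ_{kl} this is Σ_k (∂x^k/∂x'^i)(∂x^k/∂x'^j).
Jacobian: ∂x/∂u = 1/a, ∂x/∂v = 0, ∂y/∂u = 0, ∂y/∂v = 1/b
g'_{uu} = (1/a)(1/a) + (0)(0) = 1/a^2
g'_{uv} = (1/a)(0) + (0)(1/b) = 0
g'_{vv} = (0)(0) + (1/b)(1/b) = 1/b^2
g'_{ij} = diag(1/a^2, 1/b^2)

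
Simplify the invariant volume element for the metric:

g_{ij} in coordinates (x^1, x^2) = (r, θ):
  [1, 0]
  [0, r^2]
det(g) = r^2
√|det(g)| = r
Volume element: dV = r dr dθ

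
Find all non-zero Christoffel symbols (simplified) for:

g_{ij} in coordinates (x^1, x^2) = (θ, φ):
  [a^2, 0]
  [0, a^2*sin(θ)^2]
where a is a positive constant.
Using Γ^k_{ij} = (1/2) g^{km} (∂_i g_{mj} + ∂_j g_{mi} - ∂_m g_{ij}); the metric is diagonal, so only the m = k term contributes.
Non-zero symbols (using the symmetry Γ^k_{ij} = Γ^k_{ji}):
Γ^θ_{φ φ} = (1/2) g^{θθ} (∂_φ g_{θφ} + ∂_φ g_{θφ} - ∂_θ g_{φφ}) = (1/2)(1/a^2)((0) + (0) - (a^2*sin(2*θ))) = -sin(2*θ)/2
Γ^φ_{θ φ} = (1/2) g^{φφ} (∂_θ g_{φφ} + ∂_φ g_{φθ} - ∂_φ g_{θφ}) = (1/2)(1/(a^2*sin(θ)^2))((a^2*sin(2*θ)) + (0) - (0)) = 1/tan(θ)
All other Christoffel symbols are zero.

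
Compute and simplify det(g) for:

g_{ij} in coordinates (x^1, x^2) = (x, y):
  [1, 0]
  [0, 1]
For a 2×2 metric: det(g) = g_{11}·g_{22} - g_{12}·g_{21}
= (1)·(1) - (0)·(0)
= 1 - 0
det(g) = 1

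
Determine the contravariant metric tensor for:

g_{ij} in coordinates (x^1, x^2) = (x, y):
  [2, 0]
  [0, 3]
The metric is diagonal, so g^{ij} is diagonal with entries 1/g_{ii}: diag(1/2, 1/3).
g^{ij}:
  [1/2, 0]
  [0, 1/3]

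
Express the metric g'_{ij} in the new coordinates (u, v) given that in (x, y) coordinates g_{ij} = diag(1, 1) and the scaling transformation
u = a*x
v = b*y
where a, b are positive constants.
Invert the transformation: x = u/a, y = v/b
g'_{ij} = (∂x^k/∂x'^i)(∂x^l/∂x'^j) g_{kl}; with g_{kl} = δ_{kl} this is Σ_k (∂x^k/∂x'^i)(∂x^k/∂x'^j).
Jacobian: ∂x/∂u = 1/a, ∂x/∂v = 0, ∂y/∂u = 0, ∂y/∂v = 1/b
g'_{uu} = (1/a)(1/a) + (0)(0) = 1/a^2
g'_{uv} = (1/a)(0) + (0)(1/b) = 0
g'_{vv} = (0)(0) + (1/b)(1/b) = 1/b^2
g'_{ij} = diag(1/a^2, 1/b^2)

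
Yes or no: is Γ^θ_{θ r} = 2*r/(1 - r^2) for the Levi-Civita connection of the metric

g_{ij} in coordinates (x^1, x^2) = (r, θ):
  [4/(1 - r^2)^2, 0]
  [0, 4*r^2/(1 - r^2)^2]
Γ^θ_{θ r} = (1/2) g^{θθ} (∂_θ g_{θr} + ∂_r g_{θθ} - ∂_θ g_{θr}) = (1/2)((1 - r^2)^2/(4*r^2))((0) + (-8*(r^3 + r)/(r^2 - 1)^3) - (0)) = (-r^2 - 1)/(r^3 - r)
This differs from the proposed value 2*r/(1 - r^2).
No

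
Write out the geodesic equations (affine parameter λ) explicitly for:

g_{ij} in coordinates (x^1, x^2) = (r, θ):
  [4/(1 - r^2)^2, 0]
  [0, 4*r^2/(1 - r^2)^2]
Geodesic equation: d^2x^k/dλ^2 + Γ^k_{ij} (dx^i/dλ)(dx^j/dλ) = 0.
Non-zero Christoffel symbols:
Γ^r_{r r} = 2*r/(1 - r^2)
Γ^r_{θ θ} = (r^3 + r)/(r^2 - 1)
Γ^θ_{r θ} = (-r^2 - 1)/(r^3 - r)
Substituting (the symmetric pair Γ^k_{ij}, Γ^k_{ji} combines into a factor 2):
d^2r/dλ^2 + (2*r/(1 - r^2)) (dr/dλ)^2 + ((r^3 + r)/(r^2 - 1)) (dθ/dλ)^2 = 0
d^2θ/dλ^2 + ((-2*r^2 - 2)/(r^3 - r)) (dr/dλ)(dθ/dλ) = 0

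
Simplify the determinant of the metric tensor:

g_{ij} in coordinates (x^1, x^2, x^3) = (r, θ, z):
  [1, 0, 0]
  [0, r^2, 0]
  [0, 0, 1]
Diagonal metric: det(g) = g_{11}·g_{22}·g_{33}
= (1)·(r^2)·(1)
det(g) = r^2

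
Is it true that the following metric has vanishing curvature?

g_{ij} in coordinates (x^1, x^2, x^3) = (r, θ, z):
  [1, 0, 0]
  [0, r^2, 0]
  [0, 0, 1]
Non-zero Christoffel symbols:
Γ^r_{θ θ} = -r
Γ^θ_{r θ} = 1/r
Ricci tensor: R_{rr} = 0, R_{rθ} = 0, R_{rz} = 0, R_{θθ} = 0, R_{θz} = 0, R_{zz} = 0
All R_{ij} vanish; in 3 dimensions the Riemann tensor is fully determined by the Ricci tensor, so R^i_{jkl} = 0: the metric is flat (curvilinear coordinates on flat space).
Yes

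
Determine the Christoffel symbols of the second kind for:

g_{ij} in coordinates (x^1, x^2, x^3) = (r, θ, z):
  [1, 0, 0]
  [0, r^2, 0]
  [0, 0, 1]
Using Γ^k_{ij} = (1/2) g^{km} (∂_i g_{mj} + ∂_j g_{mi} - ∂_m g_{ij}); the metric is diagonal, so only the m = k term contributes.
Non-zero symbols (using the symmetry Γ^k_{ij} = Γ^k_{ji}):
Γ^r_{θ θ} = (1/2) g^{rr} (∂_θ g_{rθ} + ∂_θ g_{rθ} - ∂_r g_{θθ}) = (1/2)(1)((0) + (0) - (2*r)) = -r
Γ^θ_{r θ} = (1/2) g^{θθ} (∂_r g_{θθ} + ∂_θ g_{θr} - ∂_θ g_{rθ}) = (1/2)(1/r^2)((2*r) + (0) - (0)) = 1/r
All other Christoffel symbols are zero.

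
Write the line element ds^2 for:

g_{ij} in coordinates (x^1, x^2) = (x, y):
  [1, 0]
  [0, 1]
ds^2 = g_{ij} dx^i dx^j; only the non-zero components contribute.
ds^2 = dx^2 + dy^2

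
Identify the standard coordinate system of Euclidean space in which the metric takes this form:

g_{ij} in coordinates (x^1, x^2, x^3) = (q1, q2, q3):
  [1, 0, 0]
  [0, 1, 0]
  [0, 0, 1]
All components are constant and the metric is the identity, i.e. orthonormal rectilinear coordinates.
Cartesian (3D) coordinates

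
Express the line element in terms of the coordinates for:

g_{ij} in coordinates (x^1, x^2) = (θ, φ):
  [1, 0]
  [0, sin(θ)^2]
ds^2 = g_{ij} dx^i dx^j; only the non-zero components contribute.
ds^2 = dθ^2 + sin(θ)^2 dφ^2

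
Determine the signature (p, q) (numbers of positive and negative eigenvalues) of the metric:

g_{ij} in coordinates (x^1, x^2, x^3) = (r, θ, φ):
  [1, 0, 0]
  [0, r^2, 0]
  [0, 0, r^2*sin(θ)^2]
The metric is diagonal, so its eigenvalues are the diagonal entries: 1, r^2, r^2*sin(θ)^2 (at a generic point, where coordinate-dependent entries are positive).
3 positive, 0 negative.
(3, 0) - Riemannian (positive definite)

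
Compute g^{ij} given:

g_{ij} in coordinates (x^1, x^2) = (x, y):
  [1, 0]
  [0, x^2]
The metric is diagonal, so g^{ij} is diagonal with entries 1/g_{ii}: diag(1, 1/(x^2)).
g^{ij}:
  [1, 0]
  [0, 1/x^2]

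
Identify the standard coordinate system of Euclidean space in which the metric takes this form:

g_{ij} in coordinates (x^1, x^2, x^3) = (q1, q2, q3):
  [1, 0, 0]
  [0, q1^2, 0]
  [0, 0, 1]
The line element ds^2 = dq1^2 + q1^2 dq2^2 + dq3^2 is dr^2 + r^2 dθ^2 + dz^2 with q1 = r, q2 = θ, q3 = z.
cylindrical coordinates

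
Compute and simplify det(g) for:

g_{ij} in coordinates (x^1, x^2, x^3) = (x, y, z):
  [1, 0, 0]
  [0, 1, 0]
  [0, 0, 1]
Diagonal metric: det(g) = g_{11}·g_{22}·g_{33}
= (1)·(1)·(1)
det(g) = 1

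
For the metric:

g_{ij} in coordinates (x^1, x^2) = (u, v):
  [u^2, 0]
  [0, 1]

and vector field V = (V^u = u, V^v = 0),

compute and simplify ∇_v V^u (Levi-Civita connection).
Non-zero Christoffel symbols:
Γ^u_{u u} = 1/u
∇_v V^u = ∂_v V^u + Γ^u_{v j} V^j
  = (0) + (0)(u) + (0)(0)
  = 0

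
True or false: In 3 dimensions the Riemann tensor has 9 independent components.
n^2(n^2-1)/12 = 9·8/12 = 6 independent components for n = 3.
False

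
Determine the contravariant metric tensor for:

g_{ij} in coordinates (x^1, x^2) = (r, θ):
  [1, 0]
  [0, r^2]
The metric is diagonal, so g^{ij} is diagonal with entries 1/g_{ii}: diag(1, 1/(r^2)).
g^{ij}:
  [1, 0]
  [0, 1/r^2]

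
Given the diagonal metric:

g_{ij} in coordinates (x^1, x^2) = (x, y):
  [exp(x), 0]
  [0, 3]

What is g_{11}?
With x^1 = x, x^2 = y, g_{11} = g_{xx} is the row-1, column-1 entry of the matrix.
g_{11} = exp(x)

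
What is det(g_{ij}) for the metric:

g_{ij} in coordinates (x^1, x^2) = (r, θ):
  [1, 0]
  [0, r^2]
For a 2×2 metric: det(g) = g_{11}·g_{22} - g_{12}·g_{21}
= (1)·(r^2) - (0)·(0)
= r^2 - 0
det(g) = r^2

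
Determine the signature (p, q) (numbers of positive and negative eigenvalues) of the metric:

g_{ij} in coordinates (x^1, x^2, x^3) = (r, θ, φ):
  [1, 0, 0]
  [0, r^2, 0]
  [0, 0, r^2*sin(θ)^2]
The metric is diagonal, so its eigenvalues are the diagonal entries: 1, r^2, r^2*sin(θ)^2 (at a generic point, where coordinate-dependent entries are positive).
3 positive, 0 negative.
(3, 0) - Riemannian (positive definite)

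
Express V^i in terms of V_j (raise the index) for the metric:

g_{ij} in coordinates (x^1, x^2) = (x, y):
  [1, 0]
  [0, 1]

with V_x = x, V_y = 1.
Inverse metric (diagonal): g^{xx} = 1, g^{yy} = 1
V^i = g^{ij} V_j:
V^x = (1)(x) + (0)(1) = x
V^y = (0)(x) + (1)(1) = 1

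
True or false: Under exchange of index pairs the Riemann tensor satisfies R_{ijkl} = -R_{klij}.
The pair-exchange symmetry has a plus sign: R_{ijkl} = +R_{klij}.
False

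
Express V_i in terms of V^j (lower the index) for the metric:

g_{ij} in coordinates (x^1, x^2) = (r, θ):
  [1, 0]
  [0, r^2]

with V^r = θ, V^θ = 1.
V_i = g_{ij} V^j:
V_r = (1)(θ) + (0)(1) = θ
V_θ = (0)(θ) + (r^2)(1) = r^2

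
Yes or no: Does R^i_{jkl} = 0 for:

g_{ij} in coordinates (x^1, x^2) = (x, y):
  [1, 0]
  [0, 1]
All metric components are constant, so every Christoffel symbol vanishes and R^i_{jkl} = 0.
Yes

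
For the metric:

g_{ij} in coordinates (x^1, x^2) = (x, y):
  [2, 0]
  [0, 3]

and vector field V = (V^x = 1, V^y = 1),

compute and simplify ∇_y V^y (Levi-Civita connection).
All Christoffel symbols are zero.
∇_y V^y = ∂_y V^y + Γ^y_{y j} V^j
  = (0) + (0)(1) + (0)(1)
  = 0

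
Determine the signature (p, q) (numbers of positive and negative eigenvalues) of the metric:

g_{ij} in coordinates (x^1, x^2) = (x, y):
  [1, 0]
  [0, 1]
The metric is diagonal, so its eigenvalues are the diagonal entries: 1, 1 (at a generic point, where coordinate-dependent entries are positive).
2 positive, 0 negative.
(2, 0) - Riemannian (positive definite)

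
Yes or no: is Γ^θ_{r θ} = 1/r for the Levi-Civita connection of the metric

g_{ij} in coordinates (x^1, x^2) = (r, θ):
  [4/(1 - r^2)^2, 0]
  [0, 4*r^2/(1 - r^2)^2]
Γ^θ_{r θ} = (1/2) g^{θθ} (∂_r g_{θθ} + ∂_θ g_{θr} - ∂_θ g_{rθ}) = (1/2)((1 - r^2)^2/(4*r^2))((-8*(r^3 + r)/(r^2 - 1)^3) + (0) - (0)) = (-r^2 - 1)/(r^3 - r)
This differs from the proposed value 1/r.
No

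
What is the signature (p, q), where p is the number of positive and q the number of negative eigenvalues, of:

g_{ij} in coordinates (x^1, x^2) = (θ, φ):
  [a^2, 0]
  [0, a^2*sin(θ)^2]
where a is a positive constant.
The metric is diagonal, so its eigenvalues are the diagonal entries: a^2, a^2*sin(θ)^2 (at a generic point, where coordinate-dependent entries are positive).
2 positive, 0 negative.
(2, 0) - Riemannian (positive definite)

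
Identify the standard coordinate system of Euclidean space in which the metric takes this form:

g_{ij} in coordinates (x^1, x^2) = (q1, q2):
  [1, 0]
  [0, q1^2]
The line element ds^2 = dq1^2 + q1^2 dq2^2 is dr^2 + r^2 dθ^2 with q1 = r, q2 = θ.
polar coordinates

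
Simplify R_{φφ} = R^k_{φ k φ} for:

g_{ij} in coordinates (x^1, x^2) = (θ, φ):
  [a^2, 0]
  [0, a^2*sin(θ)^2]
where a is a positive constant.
Non-zero Christoffel symbols (Γ^k_{ij} = Γ^k_{ji}):
Γ^θ_{φ φ} = -sin(2*θ)/2
Γ^φ_{θ φ} = 1/tan(θ)
R^θ_{φ θ φ} = ∂_θ Γ^θ_{φ φ} - ∂_φ Γ^θ_{φ θ} + Γ^θ_{θ m} Γ^m_{φ φ} - Γ^θ_{φ m} Γ^m_{φ θ}
  = (-cos(2*θ)) - (0) + (0) - (-cos(θ)^2) = sin(θ)^2
R^φ_{φ φ φ} = 0 (a repeated index in an antisymmetric pair)
R_{φφ} = R^θ_{φ θ φ} + R^φ_{φ φ φ} = (sin(θ)^2) + (0) = sin(θ)^2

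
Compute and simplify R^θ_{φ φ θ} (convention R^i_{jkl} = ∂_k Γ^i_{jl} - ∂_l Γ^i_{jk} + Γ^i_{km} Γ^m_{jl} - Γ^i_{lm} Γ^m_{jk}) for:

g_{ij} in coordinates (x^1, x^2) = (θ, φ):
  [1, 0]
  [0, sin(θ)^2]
Non-zero Christoffel symbols (Γ^k_{ij} = Γ^k_{ji}):
Γ^θ_{φ φ} = -sin(2*θ)/2
Γ^φ_{θ φ} = 1/tan(θ)
R^θ_{φ φ θ} = ∂_φ Γ^θ_{φ θ} - ∂_θ Γ^θ_{φ φ} + Γ^θ_{φ m} Γ^m_{φ θ} - Γ^θ_{θ m} Γ^m_{φ φ}
  = (0) - (-cos(2*θ)) + (-cos(θ)^2) - (0) = -sin(θ)^2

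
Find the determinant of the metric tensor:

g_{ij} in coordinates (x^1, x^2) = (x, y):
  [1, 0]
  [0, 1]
For a 2×2 metric: det(g) = g_{11}·g_{22} - g_{12}·g_{21}
= (1)·(1) - (0)·(0)
= 1 - 0
det(g) = 1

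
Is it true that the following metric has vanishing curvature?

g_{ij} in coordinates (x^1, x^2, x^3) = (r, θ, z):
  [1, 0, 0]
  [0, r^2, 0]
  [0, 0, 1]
Non-zero Christoffel symbols:
Γ^r_{θ θ} = -r
Γ^θ_{r θ} = 1/r
Ricci tensor: R_{rr} = 0, R_{rθ} = 0, R_{rz} = 0, R_{θθ} = 0, R_{θz} = 0, R_{zz} = 0
All R_{ij} vanish; in 3 dimensions the Riemann tensor is fully determined by the Ricci tensor, so R^i_{jkl} = 0: the metric is flat (curvilinear coordinates on flat space).
Yes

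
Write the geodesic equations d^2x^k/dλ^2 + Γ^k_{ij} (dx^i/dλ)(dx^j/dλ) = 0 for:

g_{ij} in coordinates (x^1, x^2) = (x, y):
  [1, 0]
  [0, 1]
Geodesic equation: d^2x^k/dλ^2 + Γ^k_{ij} (dx^i/dλ)(dx^j/dλ) = 0.
All Christoffel symbols vanish, so the geodesics are straight lines:
d^2x/dλ^2 = 0
d^2y/dλ^2 = 0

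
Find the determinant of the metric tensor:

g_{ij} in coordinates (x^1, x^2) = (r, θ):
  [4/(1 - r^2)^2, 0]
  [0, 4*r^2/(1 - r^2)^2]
For a 2×2 metric: det(g) = g_{11}·g_{22} - g_{12}·g_{21}
= (4/(1 - r^2)^2)·(4*r^2/(1 - r^2)^2) - (0)·(0)
= 16*r^2/(1 - r^2)^4 - 0
det(g) = 16*r^2/(1 - r^2)^4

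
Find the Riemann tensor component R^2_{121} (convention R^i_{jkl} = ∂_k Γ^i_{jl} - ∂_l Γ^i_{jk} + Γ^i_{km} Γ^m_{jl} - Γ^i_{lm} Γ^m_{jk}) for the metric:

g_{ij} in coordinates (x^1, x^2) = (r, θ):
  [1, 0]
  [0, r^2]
Non-zero Christoffel symbols (Γ^k_{ij} = Γ^k_{ji}):
Γ^r_{θ θ} = -r
Γ^θ_{r θ} = 1/r
R^θ_{r θ r} = ∂_θ Γ^θ_{r r} - ∂_r Γ^θ_{r θ} + Γ^θ_{θ m} Γ^m_{r r} - Γ^θ_{r m} Γ^m_{r θ}
  = (0) - (-1/r^2) + (0) - (1/r^2) = 0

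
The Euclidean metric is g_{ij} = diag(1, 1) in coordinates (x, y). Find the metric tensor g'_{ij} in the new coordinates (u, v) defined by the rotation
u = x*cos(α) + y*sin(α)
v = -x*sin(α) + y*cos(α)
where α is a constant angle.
Invert the transformation: x = u*cos(α) - v*sin(α), y = u*sin(α) + v*cos(α)
g'_{ij} = (∂x^k/∂x'^i)(∂x^l/∂x'^j) g_{kl}; with g_{kl} = δ_{kl} this is Σ_k (∂x^k/∂x'^i)(∂x^k/∂x'^j).
Jacobian: ∂x/∂u = cos(α), ∂x/∂v = -sin(α), ∂y/∂u = sin(α), ∂y/∂v = cos(α)
g'_{uu} = (cos(α))(cos(α)) + (sin(α))(sin(α)) = 1
g'_{uv} = (cos(α))(-sin(α)) + (sin(α))(cos(α)) = 0
g'_{vv} = (-sin(α))(-sin(α)) + (cos(α))(cos(α)) = 1
g'_{ij} = diag(1, 1)
The Euclidean metric is invariant under rotations.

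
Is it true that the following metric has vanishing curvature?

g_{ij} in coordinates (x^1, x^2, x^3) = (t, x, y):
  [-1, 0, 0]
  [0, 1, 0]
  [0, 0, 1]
All metric components are constant, so every Christoffel symbol vanishes and R^i_{jkl} = 0.
Yes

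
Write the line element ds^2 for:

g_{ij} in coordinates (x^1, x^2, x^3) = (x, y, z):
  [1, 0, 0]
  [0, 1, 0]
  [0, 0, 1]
ds^2 = g_{ij} dx^i dx^j; only the non-zero components contribute.
ds^2 = dx^2 + dy^2 + dz^2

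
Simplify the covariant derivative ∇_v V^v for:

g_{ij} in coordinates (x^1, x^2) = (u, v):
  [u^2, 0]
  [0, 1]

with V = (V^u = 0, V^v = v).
Non-zero Christoffel symbols:
Γ^u_{u u} = 1/u
∇_v V^v = ∂_v V^v + Γ^v_{v j} V^j
  = (1) + (0)(0) + (0)(v)
  = 1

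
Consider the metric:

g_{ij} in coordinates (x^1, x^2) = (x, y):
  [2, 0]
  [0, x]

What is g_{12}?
With x^1 = x, x^2 = y, g_{12} = g_{xy} is the row-1, column-2 entry of the matrix.
g_{12} = 0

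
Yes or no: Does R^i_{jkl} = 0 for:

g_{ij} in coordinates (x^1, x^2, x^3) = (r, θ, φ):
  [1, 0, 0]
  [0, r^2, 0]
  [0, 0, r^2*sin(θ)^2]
Non-zero Christoffel symbols:
Γ^r_{θ θ} = -r
Γ^r_{φ φ} = -r*sin(θ)^2
Γ^θ_{r θ} = 1/r
Γ^θ_{φ φ} = -sin(2*θ)/2
Γ^φ_{r φ} = 1/r
Γ^φ_{θ φ} = 1/tan(θ)
Ricci tensor: R_{rr} = 0, R_{rθ} = 0, R_{rφ} = 0, R_{θθ} = 0, R_{θφ} = 0, R_{φφ} = 0
All R_{ij} vanish; in 3 dimensions the Riemann tensor is fully determined by the Ricci tensor, so R^i_{jkl} = 0: the metric is flat (curvilinear coordinates on flat space).
Yes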